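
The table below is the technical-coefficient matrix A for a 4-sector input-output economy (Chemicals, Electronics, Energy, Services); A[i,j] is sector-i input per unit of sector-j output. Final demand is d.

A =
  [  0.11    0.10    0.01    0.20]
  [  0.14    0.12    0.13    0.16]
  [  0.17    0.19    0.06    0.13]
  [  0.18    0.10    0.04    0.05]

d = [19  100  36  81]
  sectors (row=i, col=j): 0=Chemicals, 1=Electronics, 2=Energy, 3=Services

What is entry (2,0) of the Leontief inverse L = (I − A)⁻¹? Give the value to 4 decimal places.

L[2,0] = 0.3180

Form M = I − A:
  [  0.89   -0.10   -0.01   -0.20]
  [ -0.14    0.88   -0.13   -0.16]
  [ -0.17   -0.19    0.94   -0.13]
  [ -0.18   -0.10   -0.04    0.95]
Leontief inverse L = M⁻¹:
  [  1.2218    0.1834    0.0509    0.2951]
  [  0.2915    1.2437    0.1877    0.2965]
  [  0.3180    0.3093    1.1216    0.2725]
  [  0.2756    0.1787    0.0766    1.1512]
Total output x = L · d:
  x_0 = 1.2218·19 + 0.1834·100 + 0.0509·36 + 0.2951·81 = 67.2867
  x_1 = 0.2915·19 + 1.2437·100 + 0.1877·36 + 0.2965·81 = 160.6847
  x_2 = 0.3180·19 + 0.3093·100 + 1.1216·36 + 0.2725·81 = 99.4186
  x_3 = 0.2756·19 + 0.1787·100 + 0.0766·36 + 1.1512·81 = 119.1124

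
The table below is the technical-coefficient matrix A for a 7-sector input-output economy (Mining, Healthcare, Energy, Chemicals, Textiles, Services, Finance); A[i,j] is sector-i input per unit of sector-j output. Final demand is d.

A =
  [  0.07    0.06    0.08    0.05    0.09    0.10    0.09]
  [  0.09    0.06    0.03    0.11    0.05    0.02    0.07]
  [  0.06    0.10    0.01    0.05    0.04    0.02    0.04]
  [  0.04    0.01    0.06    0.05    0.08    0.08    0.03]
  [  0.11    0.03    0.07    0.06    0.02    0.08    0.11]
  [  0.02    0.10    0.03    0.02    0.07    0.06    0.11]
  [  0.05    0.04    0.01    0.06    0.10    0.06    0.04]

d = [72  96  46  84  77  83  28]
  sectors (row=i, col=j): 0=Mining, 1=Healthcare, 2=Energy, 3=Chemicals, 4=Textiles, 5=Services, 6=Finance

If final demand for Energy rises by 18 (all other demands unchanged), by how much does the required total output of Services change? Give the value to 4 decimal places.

Form M = I − A:
  [  0.93   -0.06   -0.08   -0.05   -0.09   -0.10   -0.09]
  [ -0.09    0.94   -0.03   -0.11   -0.05   -0.02   -0.07]
  [ -0.06   -0.10    0.99   -0.05   -0.04   -0.02   -0.04]
  [ -0.04   -0.01   -0.06    0.95   -0.08   -0.08   -0.03]
  [ -0.11   -0.03   -0.07   -0.06    0.98   -0.08   -0.11]
  [ -0.02   -0.10   -0.03   -0.02   -0.07    0.94   -0.11]
  [ -0.05   -0.04   -0.01   -0.06   -0.10   -0.06    0.96]
Leontief inverse L = M⁻¹:
  [  1.1277    0.1137    0.1176    0.1014    0.1496    0.1563    0.1571]
  [  0.1366    1.0966    0.0639    0.1529    0.1007    0.0684    0.1196]
  [  0.0974    0.1288    1.0349    0.0855    0.0767    0.0540    0.0793]
  [  0.0768    0.0450    0.0857    1.0810    0.1171    0.1177    0.0747]
  [  0.1580    0.0777    0.1033    0.1041    1.0780    0.1319    0.1667]
  [  0.0657    0.1384    0.0564    0.0630    0.1155    1.1004    0.1599]
  [  0.0908    0.0725    0.0392    0.0949    0.1396    0.1014    1.0877]
Total output x = L · d:
  x_0 = 1.1277·72 + 0.1137·96 + 0.1176·46 + 0.1014·84 + 0.1496·77 + 0.1563·83 + 0.1571·28 = 134.9270
  x_1 = 0.1366·72 + 1.0966·96 + 0.0639·46 + 0.1529·84 + 0.1007·77 + 0.0684·83 + 0.1196·28 = 147.6706
  x_2 = 0.0974·72 + 0.1288·96 + 1.0349·46 + 0.0855·84 + 0.0767·77 + 0.0540·83 + 0.0793·28 = 86.7699
  x_3 = 0.0768·72 + 0.0450·96 + 0.0857·46 + 1.0810·84 + 0.1171·77 + 0.1177·83 + 0.0747·28 = 125.4649
  x_4 = 0.1580·72 + 0.0777·96 + 0.1033·46 + 0.1041·84 + 1.0780·77 + 0.1319·83 + 0.1667·28 = 130.9597
  x_5 = 0.0657·72 + 0.1384·96 + 0.0564·46 + 0.0630·84 + 0.1155·77 + 1.1004·83 + 0.1599·28 = 130.5998
  x_6 = 0.0908·72 + 0.0725·96 + 0.0392·46 + 0.0949·84 + 0.1396·77 + 0.1014·83 + 1.0877·28 = 72.8966
Δx_5 = L[5,2] · Δd_2 = 0.0564 · 18 = 1.0159

1.0159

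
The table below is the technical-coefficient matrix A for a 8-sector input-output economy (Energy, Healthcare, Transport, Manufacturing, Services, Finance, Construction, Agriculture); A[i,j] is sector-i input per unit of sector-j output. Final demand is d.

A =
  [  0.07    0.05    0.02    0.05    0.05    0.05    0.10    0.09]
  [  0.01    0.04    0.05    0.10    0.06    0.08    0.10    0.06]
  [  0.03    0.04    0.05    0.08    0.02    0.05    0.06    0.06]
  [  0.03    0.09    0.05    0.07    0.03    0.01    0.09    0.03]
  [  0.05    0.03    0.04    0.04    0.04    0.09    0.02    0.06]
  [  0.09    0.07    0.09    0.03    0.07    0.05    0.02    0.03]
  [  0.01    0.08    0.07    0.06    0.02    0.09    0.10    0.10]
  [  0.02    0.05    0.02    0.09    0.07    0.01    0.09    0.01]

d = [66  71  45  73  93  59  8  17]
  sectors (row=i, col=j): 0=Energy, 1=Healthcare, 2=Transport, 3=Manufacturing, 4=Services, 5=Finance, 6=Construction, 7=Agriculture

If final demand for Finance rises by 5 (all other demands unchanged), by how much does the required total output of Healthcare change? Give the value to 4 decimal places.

0.6354

Form M = I − A:
  [  0.93   -0.05   -0.02   -0.05   -0.05   -0.05   -0.10   -0.09]
  [ -0.01    0.96   -0.05   -0.10   -0.06   -0.08   -0.10   -0.06]
  [ -0.03   -0.04    0.95   -0.08   -0.02   -0.05   -0.06   -0.06]
  [ -0.03   -0.09   -0.05    0.93   -0.03   -0.01   -0.09   -0.03]
  [ -0.05   -0.03   -0.04   -0.04    0.96   -0.09   -0.02   -0.06]
  [ -0.09   -0.07   -0.09   -0.03   -0.07    0.95   -0.02   -0.03]
  [ -0.01   -0.08   -0.07   -0.06   -0.02   -0.09    0.90   -0.10]
  [ -0.02   -0.05   -0.02   -0.09   -0.07   -0.01   -0.09    0.99]
Leontief inverse L = M⁻¹:
  [  1.1007    0.1007    0.0621    0.1064    0.0888    0.0964    0.1662    0.1382]
  [  0.0416    1.0942    0.0973    0.1575    0.0980    0.1271    0.1642    0.1071]
  [  0.0541    0.0821    1.0852    0.1266    0.0501    0.0847    0.1128    0.0965]
  [  0.0516    0.1330    0.0868    1.1206    0.0599    0.0507    0.1480    0.0721]
  [  0.0779    0.0674    0.0730    0.0810    1.0711    0.1231    0.0650    0.0932]
  [  0.1220    0.1128    0.1282    0.0818    0.1055    1.0943    0.0770    0.0755]
  [  0.0420    0.1363    0.1199    0.1244    0.0626    0.1397    1.1708    0.1494]
  [  0.0407    0.0894    0.0533    0.1324    0.0957    0.0471    0.1392    1.0477]
Total output x = L · d:
  x_0 = 1.1007·66 + 0.1007·71 + 0.0621·45 + 0.1064·73 + 0.0888·93 + 0.0964·59 + 0.1662·8 + 0.1382·17 = 107.9845
  x_1 = 0.0416·66 + 1.0942·71 + 0.0973·45 + 0.1575·73 + 0.0980·93 + 0.1271·59 + 0.1642·8 + 0.1071·17 = 116.0639
  x_2 = 0.0541·66 + 0.0821·71 + 1.0852·45 + 0.1266·73 + 0.0501·93 + 0.0847·59 + 0.1128·8 + 0.0965·17 = 79.6704
  x_3 = 0.0516·66 + 0.1330·71 + 0.0868·45 + 1.1206·73 + 0.0599·93 + 0.0507·59 + 0.1480·8 + 0.0721·17 = 109.5322
  x_4 = 0.0779·66 + 0.0674·71 + 0.0730·45 + 0.0810·73 + 1.0711·93 + 0.1231·59 + 0.0650·8 + 0.0932·17 = 128.1005
  x_5 = 0.1220·66 + 0.1128·71 + 0.1282·45 + 0.0818·73 + 0.1055·93 + 1.0943·59 + 0.0770·8 + 0.0755·17 = 104.0795
  x_6 = 0.0420·66 + 0.1363·71 + 0.1199·45 + 0.1244·73 + 0.0626·93 + 0.1397·59 + 1.1708·8 + 0.1494·17 = 52.9033
  x_7 = 0.0407·66 + 0.0894·71 + 0.0533·45 + 0.1324·73 + 0.0957·93 + 0.0471·59 + 0.1392·8 + 1.0477·17 = 51.7003
Δx_1 = L[1,5] · Δd_5 = 0.1271 · 5 = 0.6354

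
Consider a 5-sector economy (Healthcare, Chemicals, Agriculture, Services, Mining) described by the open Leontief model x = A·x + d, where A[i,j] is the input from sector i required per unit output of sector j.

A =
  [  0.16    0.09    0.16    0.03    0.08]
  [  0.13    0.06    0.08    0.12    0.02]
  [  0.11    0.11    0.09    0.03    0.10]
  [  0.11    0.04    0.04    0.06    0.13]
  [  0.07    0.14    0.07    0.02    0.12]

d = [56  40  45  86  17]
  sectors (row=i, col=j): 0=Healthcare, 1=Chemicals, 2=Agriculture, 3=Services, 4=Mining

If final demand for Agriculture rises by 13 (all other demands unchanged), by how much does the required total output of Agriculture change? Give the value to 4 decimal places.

Form M = I − A:
  [  0.84   -0.09   -0.16   -0.03   -0.08]
  [ -0.13    0.94   -0.08   -0.12   -0.02]
  [ -0.11   -0.11    0.91   -0.03   -0.10]
  [ -0.11   -0.04   -0.04    0.94   -0.13]
  [ -0.07   -0.14   -0.07   -0.02    0.88]
Leontief inverse L = M⁻¹:
  [  1.2748    0.1790    0.2555    0.0751    0.1601]
  [  0.2212    1.1222    0.1511    0.1570    0.0860]
  [  0.2043    0.1838    1.1669    0.0708    0.1658]
  [  0.1890    0.1055    0.1053    1.0908    0.1927]
  [  0.1571    0.2098    0.1396    0.0614    1.1803]
Total output x = L · d:
  x_0 = 1.2748·56 + 0.1790·40 + 0.2555·45 + 0.0751·86 + 0.1601·17 = 99.2259
  x_1 = 0.2212·56 + 1.1222·40 + 0.1511·45 + 0.1570·86 + 0.0860·17 = 79.0293
  x_2 = 0.2043·56 + 0.1838·40 + 1.1669·45 + 0.0708·86 + 0.1658·17 = 80.2070
  x_3 = 0.1890·56 + 0.1055·40 + 0.1053·45 + 1.0908·86 + 0.1927·17 = 116.6279
  x_4 = 0.1571·56 + 0.2098·40 + 0.1396·45 + 0.0614·86 + 1.1803·17 = 48.8147
Δx_2 = L[2,2] · Δd_2 = 1.1669 · 13 = 15.1691

15.1691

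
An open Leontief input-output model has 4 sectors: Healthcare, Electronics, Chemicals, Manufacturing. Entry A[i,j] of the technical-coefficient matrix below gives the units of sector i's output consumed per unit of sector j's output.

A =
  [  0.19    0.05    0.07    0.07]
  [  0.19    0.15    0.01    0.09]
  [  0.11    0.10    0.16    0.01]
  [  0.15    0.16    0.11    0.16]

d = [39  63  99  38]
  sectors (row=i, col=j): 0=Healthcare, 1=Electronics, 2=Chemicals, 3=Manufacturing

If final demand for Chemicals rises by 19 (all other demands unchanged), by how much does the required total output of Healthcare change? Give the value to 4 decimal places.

2.3899

Form M = I − A:
  [  0.81   -0.05   -0.07   -0.07]
  [ -0.19    0.85   -0.01   -0.09]
  [ -0.11   -0.10    0.84   -0.01]
  [ -0.15   -0.16   -0.11    0.84]
Leontief inverse L = M⁻¹:
  [  1.3011    0.1143    0.1258    0.1222]
  [  0.3275    1.2333    0.0629    0.1602]
  [  0.2132    0.1651    1.2167    0.0499]
  [  0.3226    0.2769    0.1938    1.2493]
Total output x = L · d:
  x_0 = 1.3011·39 + 0.1143·63 + 0.1258·99 + 0.1222·38 = 75.0405
  x_1 = 0.3275·39 + 1.2333·63 + 0.0629·99 + 0.1602·38 = 102.7889
  x_2 = 0.2132·39 + 0.1651·63 + 1.2167·99 + 0.0499·38 = 141.0717
  x_3 = 0.3226·39 + 0.2769·63 + 0.1938·99 + 1.2493·38 = 96.6907
Δx_0 = L[0,2] · Δd_2 = 0.1258 · 19 = 2.3899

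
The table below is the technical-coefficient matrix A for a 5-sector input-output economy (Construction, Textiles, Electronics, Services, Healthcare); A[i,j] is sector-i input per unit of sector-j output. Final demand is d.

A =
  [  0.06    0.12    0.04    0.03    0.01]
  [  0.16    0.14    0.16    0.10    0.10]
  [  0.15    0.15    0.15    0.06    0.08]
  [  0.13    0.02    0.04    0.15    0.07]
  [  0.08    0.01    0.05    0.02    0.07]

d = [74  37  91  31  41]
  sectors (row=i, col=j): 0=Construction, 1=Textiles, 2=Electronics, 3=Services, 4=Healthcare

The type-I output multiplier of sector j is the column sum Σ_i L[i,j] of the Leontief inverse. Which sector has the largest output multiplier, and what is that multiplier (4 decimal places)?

Form M = I − A:
  [  0.94   -0.12   -0.04   -0.03   -0.01]
  [ -0.16    0.86   -0.16   -0.10   -0.10]
  [ -0.15   -0.15    0.85   -0.06   -0.08]
  [ -0.13   -0.02   -0.04    0.85   -0.07]
  [ -0.08   -0.01   -0.05   -0.02    0.93]
Leontief inverse L = M⁻¹:
  [  1.1212    0.1745    0.0914    0.0676    0.0438]
  [  0.2971    1.2575    0.2695    0.1816    0.1753]
  [  0.2757    0.2620    1.2538    0.1326    0.1490]
  [  0.2012    0.0722    0.0859    1.2007    0.1077]
  [  0.1188    0.0442    0.0800    0.0407    1.0912]
Total output x = L · d:
  x_0 = 1.1212·74 + 0.1745·37 + 0.0914·91 + 0.0676·31 + 0.0438·41 = 101.6237
  x_1 = 0.2971·74 + 1.2575·37 + 0.2695·91 + 0.1816·31 + 0.1753·41 = 105.8560
  x_2 = 0.2757·74 + 0.2620·37 + 1.2538·91 + 0.1326·31 + 0.1490·41 = 154.3995
  x_3 = 0.2012·74 + 0.0722·37 + 0.0859·91 + 1.2007·31 + 0.1077·41 = 67.0162
  x_4 = 0.1188·74 + 0.0442·37 + 0.0800·91 + 0.0407·31 + 1.0912·41 = 63.7083
Output multipliers (column sums of L):
  Construction: 2.0139
  Textiles: 1.8103
  Electronics: 1.7806
  Services: 1.6231
  Healthcare: 1.5669

Construction (2.0139)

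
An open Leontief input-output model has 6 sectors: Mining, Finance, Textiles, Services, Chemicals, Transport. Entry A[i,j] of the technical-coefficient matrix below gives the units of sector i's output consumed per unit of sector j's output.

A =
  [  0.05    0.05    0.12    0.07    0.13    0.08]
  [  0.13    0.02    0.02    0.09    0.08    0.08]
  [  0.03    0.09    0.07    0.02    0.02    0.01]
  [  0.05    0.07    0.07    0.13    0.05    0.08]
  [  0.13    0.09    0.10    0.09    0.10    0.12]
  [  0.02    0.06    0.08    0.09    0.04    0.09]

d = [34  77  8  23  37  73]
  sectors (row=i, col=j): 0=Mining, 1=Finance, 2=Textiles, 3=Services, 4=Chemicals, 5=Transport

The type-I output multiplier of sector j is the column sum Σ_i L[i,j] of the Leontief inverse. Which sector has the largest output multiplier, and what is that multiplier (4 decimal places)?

Form M = I − A:
  [  0.95   -0.05   -0.12   -0.07   -0.13   -0.08]
  [ -0.13    0.98   -0.02   -0.09   -0.08   -0.08]
  [ -0.03   -0.09    0.93   -0.02   -0.02   -0.01]
  [ -0.05   -0.07   -0.07    0.87   -0.05   -0.08]
  [ -0.13   -0.09   -0.10   -0.09    0.90   -0.12]
  [ -0.02   -0.06   -0.08   -0.09   -0.04    0.91]
Leontief inverse L = M⁻¹:
  [  1.1099    0.1103    0.1890    0.1397    0.1886    0.1465]
  [  0.1792    1.0699    0.0850    0.1561    0.1379    0.1426]
  [  0.0603    0.1142    1.0978    0.0508    0.0478    0.0382]
  [  0.1003    0.1203    0.1285    1.1977    0.1008    0.1394]
  [  0.2030    0.1612    0.1876    0.1804    1.1781    0.2053]
  [  0.0604    0.1020    0.1272    0.1442    0.0792    1.1377]
Total output x = L · d:
  x_0 = 1.1099·34 + 0.1103·77 + 0.1890·8 + 0.1397·23 + 0.1886·37 + 0.1465·73 = 68.6253
  x_1 = 0.1792·34 + 1.0699·77 + 0.0850·8 + 0.1561·23 + 0.1379·37 + 0.1426·73 = 108.2581
  x_2 = 0.0603·34 + 0.1142·77 + 1.0978·8 + 0.0508·23 + 0.0478·37 + 0.0382·73 = 25.3527
  x_3 = 0.1003·34 + 0.1203·77 + 0.1285·8 + 1.1977·23 + 0.1008·37 + 0.1394·73 = 55.1482
  x_4 = 0.2030·34 + 0.1612·77 + 0.1876·8 + 0.1804·23 + 1.1781·37 + 0.2053·73 = 83.5441
  x_5 = 0.0604·34 + 0.1020·77 + 0.1272·8 + 0.1442·23 + 0.0792·37 + 1.1377·73 = 100.2212
Output multipliers (column sums of L):
  Mining: 1.7131
  Finance: 1.6779
  Textiles: 1.8150
  Services: 1.8690
  Chemicals: 1.7323
  Transport: 1.8097

Services (1.8690)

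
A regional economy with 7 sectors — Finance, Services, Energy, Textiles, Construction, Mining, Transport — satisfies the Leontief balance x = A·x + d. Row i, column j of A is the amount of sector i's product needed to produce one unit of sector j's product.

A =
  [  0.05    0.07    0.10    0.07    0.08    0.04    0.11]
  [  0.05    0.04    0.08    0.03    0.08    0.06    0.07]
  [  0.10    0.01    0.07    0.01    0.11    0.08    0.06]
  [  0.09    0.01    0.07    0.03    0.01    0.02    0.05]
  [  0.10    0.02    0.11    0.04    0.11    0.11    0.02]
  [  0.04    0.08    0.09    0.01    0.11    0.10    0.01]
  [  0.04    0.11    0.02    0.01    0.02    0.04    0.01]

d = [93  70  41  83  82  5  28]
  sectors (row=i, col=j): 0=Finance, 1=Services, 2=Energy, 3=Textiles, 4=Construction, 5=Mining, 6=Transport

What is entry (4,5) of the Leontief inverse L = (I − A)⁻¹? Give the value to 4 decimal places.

Form M = I − A:
  [  0.95   -0.07   -0.10   -0.07   -0.08   -0.04   -0.11]
  [ -0.05    0.96   -0.08   -0.03   -0.08   -0.06   -0.07]
  [ -0.10   -0.01    0.93   -0.01   -0.11   -0.08   -0.06]
  [ -0.09   -0.01   -0.07    0.97   -0.01   -0.02   -0.05]
  [ -0.10   -0.02   -0.11   -0.04    0.89   -0.11   -0.02]
  [ -0.04   -0.08   -0.09   -0.01   -0.11    0.90   -0.01]
  [ -0.04   -0.11   -0.02   -0.01   -0.02   -0.04    0.99]
Leontief inverse L = M⁻¹:
  [  1.1109    0.1122    0.1663    0.0940    0.1471    0.0984    0.1502]
  [  0.0992    1.0746    0.1362    0.0497    0.1389    0.1107    0.1017]
  [  0.1539    0.0496    1.1351    0.0341    0.1782    0.1379    0.0961]
  [  0.1224    0.0348    0.1068    1.0452    0.0469    0.0496    0.0768]
  [  0.1649    0.0616    0.1876    0.0674    1.1913    0.1780    0.0633]
  [  0.0958    0.1148    0.1577    0.0321    0.1835    1.1622    0.0454]
  [  0.0675    0.1312    0.0560    0.0232    0.0569    0.0701    1.0333]
Total output x = L · d:
  x_0 = 1.1109·93 + 0.1122·70 + 0.1663·41 + 0.0940·83 + 0.1471·82 + 0.0984·5 + 0.1502·28 = 142.5425
  x_1 = 0.0992·93 + 1.0746·70 + 0.1362·41 + 0.0497·83 + 0.1389·82 + 0.1107·5 + 0.1017·28 = 108.9424
  x_2 = 0.1539·93 + 0.0496·70 + 1.1351·41 + 0.0341·83 + 0.1782·82 + 0.1379·5 + 0.0961·28 = 85.1524
  x_3 = 0.1224·93 + 0.0348·70 + 0.1068·41 + 1.0452·83 + 0.0469·82 + 0.0496·5 + 0.0768·28 = 111.1933
  x_4 = 0.1649·93 + 0.0616·70 + 0.1876·41 + 0.0674·83 + 1.1913·82 + 0.1780·5 + 0.0633·28 = 133.2848
  x_5 = 0.0958·93 + 0.1148·70 + 0.1577·41 + 0.0321·83 + 0.1835·82 + 1.1622·5 + 0.0454·28 = 48.2115
  x_6 = 0.0675·93 + 0.1312·70 + 0.0560·41 + 0.0232·83 + 0.0569·82 + 0.0701·5 + 1.0333·28 = 53.6308

L[4,5] = 0.1780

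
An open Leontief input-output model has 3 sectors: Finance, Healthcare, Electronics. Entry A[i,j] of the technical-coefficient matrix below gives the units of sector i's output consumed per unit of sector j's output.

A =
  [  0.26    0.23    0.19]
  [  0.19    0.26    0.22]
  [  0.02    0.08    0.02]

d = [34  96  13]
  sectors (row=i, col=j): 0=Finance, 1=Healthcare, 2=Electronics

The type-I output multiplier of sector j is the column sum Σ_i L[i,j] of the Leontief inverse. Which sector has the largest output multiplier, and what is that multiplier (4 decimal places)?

Healthcare (2.1637)

Form M = I − A:
  [  0.74   -0.23   -0.19]
  [ -0.19    0.74   -0.22]
  [ -0.02   -0.08    0.98]
Leontief inverse L = M⁻¹:
  [  1.4926    0.5075    0.4033]
  [  0.4020    1.5217    0.4195]
  [  0.0633    0.1346    1.0629]
Total output x = L · d:
  x_0 = 1.4926·34 + 0.5075·96 + 0.4033·13 = 104.7101
  x_1 = 0.4020·34 + 1.5217·96 + 0.4195·13 = 165.2031
  x_2 = 0.0633·34 + 0.1346·96 + 1.0629·13 = 28.8882
Output multipliers (column sums of L):
  Finance: 1.9579
  Healthcare: 2.1637
  Electronics: 1.8857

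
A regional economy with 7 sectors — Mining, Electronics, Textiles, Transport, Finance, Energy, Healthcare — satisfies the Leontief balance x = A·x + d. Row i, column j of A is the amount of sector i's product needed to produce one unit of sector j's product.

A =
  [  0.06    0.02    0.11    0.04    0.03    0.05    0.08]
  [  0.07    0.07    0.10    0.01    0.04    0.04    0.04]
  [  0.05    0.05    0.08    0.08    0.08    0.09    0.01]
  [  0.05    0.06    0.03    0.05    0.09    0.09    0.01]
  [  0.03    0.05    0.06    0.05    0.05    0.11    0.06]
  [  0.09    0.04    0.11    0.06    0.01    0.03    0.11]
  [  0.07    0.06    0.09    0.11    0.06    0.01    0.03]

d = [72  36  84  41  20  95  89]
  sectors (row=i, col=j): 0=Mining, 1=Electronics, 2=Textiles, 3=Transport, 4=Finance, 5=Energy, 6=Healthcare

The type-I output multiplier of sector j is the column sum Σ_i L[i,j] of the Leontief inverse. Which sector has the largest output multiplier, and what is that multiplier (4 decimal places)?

Textiles (1.9847)

Form M = I − A:
  [  0.94   -0.02   -0.11   -0.04   -0.03   -0.05   -0.08]
  [ -0.07    0.93   -0.10   -0.01   -0.04   -0.04   -0.04]
  [ -0.05   -0.05    0.92   -0.08   -0.08   -0.09   -0.01]
  [ -0.05   -0.06   -0.03    0.95   -0.09   -0.09   -0.01]
  [ -0.03   -0.05   -0.06   -0.05    0.95   -0.11   -0.06]
  [ -0.09   -0.04   -0.11   -0.06   -0.01    0.97   -0.11]
  [ -0.07   -0.06   -0.09   -0.11   -0.06   -0.01    0.97]
Leontief inverse L = M⁻¹:
  [  1.0999    0.0525    0.1658    0.0828    0.0666    0.0906    0.1098]
  [  0.1077    1.1006    0.1549    0.0460    0.0724    0.0785    0.0697]
  [  0.0943    0.0866    1.1407    0.1215    0.1187    0.1395    0.0475]
  [  0.0887    0.0914    0.0839    1.0843    0.1207    0.1309    0.0454]
  [  0.0738    0.0849    0.1192    0.0918    1.0849    0.1509    0.0960]
  [  0.1360    0.0775    0.1741    0.1084    0.0528    1.0748    0.1425]
  [  0.1108    0.0963    0.1461    0.1498    0.1016    0.0596    1.0601]
Total output x = L · d:
  x_0 = 1.0999·72 + 0.0525·36 + 0.1658·84 + 0.0828·41 + 0.0666·20 + 0.0906·95 + 0.1098·89 = 118.1284
  x_1 = 0.1077·72 + 1.1006·36 + 0.1549·84 + 0.0460·41 + 0.0724·20 + 0.0785·95 + 0.0697·89 = 77.3875
  x_2 = 0.0943·72 + 0.0866·36 + 1.1407·84 + 0.1215·41 + 0.1187·20 + 0.1395·95 + 0.0475·89 = 130.5574
  x_3 = 0.0887·72 + 0.0914·36 + 0.0839·84 + 1.0843·41 + 0.1207·20 + 0.1309·95 + 0.0454·89 = 80.0686
  x_4 = 0.0738·72 + 0.0849·36 + 0.1192·84 + 0.0918·41 + 1.0849·20 + 0.1509·95 + 0.0960·89 = 66.7251
  x_5 = 0.1360·72 + 0.0775·36 + 0.1741·84 + 0.1084·41 + 0.0528·20 + 1.0748·95 + 0.1425·89 = 147.4942
  x_6 = 0.1108·72 + 0.0963·36 + 0.1461·84 + 0.1498·41 + 0.1016·20 + 0.0596·95 + 1.0601·89 = 131.9056
Output multipliers (column sums of L):
  Mining: 1.7112
  Electronics: 1.5900
  Textiles: 1.9847
  Transport: 1.6845
  Finance: 1.6177
  Energy: 1.7248
  Healthcare: 1.5711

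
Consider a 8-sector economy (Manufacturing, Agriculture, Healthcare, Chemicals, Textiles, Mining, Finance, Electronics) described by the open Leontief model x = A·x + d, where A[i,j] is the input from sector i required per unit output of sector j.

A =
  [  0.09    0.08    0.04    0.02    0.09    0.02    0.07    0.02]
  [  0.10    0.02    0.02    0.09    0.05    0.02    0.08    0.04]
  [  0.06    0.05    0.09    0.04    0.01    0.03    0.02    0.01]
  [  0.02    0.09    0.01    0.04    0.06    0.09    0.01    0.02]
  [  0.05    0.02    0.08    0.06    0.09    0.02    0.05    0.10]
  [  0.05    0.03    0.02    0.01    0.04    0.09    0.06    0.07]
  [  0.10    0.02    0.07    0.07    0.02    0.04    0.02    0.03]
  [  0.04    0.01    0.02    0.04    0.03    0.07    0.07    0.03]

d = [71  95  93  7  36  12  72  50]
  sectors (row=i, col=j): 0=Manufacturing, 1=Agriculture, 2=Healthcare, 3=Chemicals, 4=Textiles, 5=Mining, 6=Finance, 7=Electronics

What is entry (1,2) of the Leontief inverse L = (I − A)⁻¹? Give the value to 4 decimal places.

L[1,2] = 0.0496

Form M = I − A:
  [  0.91   -0.08   -0.04   -0.02   -0.09   -0.02   -0.07   -0.02]
  [ -0.10    0.98   -0.02   -0.09   -0.05   -0.02   -0.08   -0.04]
  [ -0.06   -0.05    0.91   -0.04   -0.01   -0.03   -0.02   -0.01]
  [ -0.02   -0.09   -0.01    0.96   -0.06   -0.09   -0.01   -0.02]
  [ -0.05   -0.02   -0.08   -0.06    0.91   -0.02   -0.05   -0.10]
  [ -0.05   -0.03   -0.02   -0.01   -0.04    0.91   -0.06   -0.07]
  [ -0.10   -0.02   -0.07   -0.07   -0.02   -0.04    0.98   -0.03]
  [ -0.04   -0.01   -0.02   -0.04   -0.03   -0.07   -0.07    0.97]
Leontief inverse L = M⁻¹:
  [  1.1404    0.1087    0.0747    0.0554    0.1293    0.0467    0.1054    0.0499]
  [  0.1442    1.0521    0.0496    0.1205    0.0874    0.0517    0.1107    0.0655]
  [  0.0933    0.0735    1.1132    0.0621    0.0336    0.0511    0.0427    0.0262]
  [  0.0555    0.1107    0.0311    1.0662    0.0898    0.1175    0.0396    0.0470]
  [  0.0951    0.0500    0.1159    0.0941    1.1271    0.0548    0.0843    0.1299]
  [  0.0889    0.0513    0.0452    0.0351    0.0688    1.1198    0.0907    0.0958]
  [  0.1377    0.0498    0.0959    0.0939    0.0513    0.0676    1.0476    0.0504]
  [  0.0720    0.0303    0.0416    0.0610    0.0541    0.0957    0.0928    1.0507]
Total output x = L · d:
  x_0 = 1.1404·71 + 0.1087·95 + 0.0747·93 + 0.0554·7 + 0.1293·36 + 0.0467·12 + 0.1054·72 + 0.0499·50 = 113.9361
  x_1 = 0.1442·71 + 1.0521·95 + 0.0496·93 + 0.1205·7 + 0.0874·36 + 0.0517·12 + 0.1107·72 + 0.0655·50 = 130.6555
  x_2 = 0.0933·71 + 0.0735·95 + 1.1132·93 + 0.0621·7 + 0.0336·36 + 0.0511·12 + 0.0427·72 + 0.0262·50 = 123.7897
  x_3 = 0.0555·71 + 0.1107·95 + 0.0311·93 + 1.0662·7 + 0.0898·36 + 0.1175·12 + 0.0396·72 + 0.0470·50 = 34.6642
  x_4 = 0.0951·71 + 0.0500·95 + 0.1159·93 + 0.0941·7 + 1.1271·36 + 0.0548·12 + 0.0843·72 + 0.1299·50 = 76.7515
  x_5 = 0.0889·71 + 0.0513·95 + 0.0452·93 + 0.0351·7 + 0.0688·36 + 1.1198·12 + 0.0907·72 + 0.0958·50 = 42.8697
  x_6 = 0.1377·71 + 0.0498·95 + 0.0959·93 + 0.0939·7 + 0.0513·36 + 0.0676·12 + 1.0476·72 + 0.0504·50 = 104.6798
  x_7 = 0.0720·71 + 0.0303·95 + 0.0416·93 + 0.0610·7 + 0.0541·36 + 0.0957·12 + 0.0928·72 + 1.0507·50 = 74.5952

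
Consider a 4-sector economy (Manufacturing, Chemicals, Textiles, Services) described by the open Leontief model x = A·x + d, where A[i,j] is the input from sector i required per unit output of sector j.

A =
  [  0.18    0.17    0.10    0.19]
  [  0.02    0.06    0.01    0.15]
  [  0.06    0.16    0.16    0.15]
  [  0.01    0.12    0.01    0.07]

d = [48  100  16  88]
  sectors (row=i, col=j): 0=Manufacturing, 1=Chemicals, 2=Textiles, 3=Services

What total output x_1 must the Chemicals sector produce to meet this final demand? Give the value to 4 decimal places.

127.7650

Form M = I − A:
  [  0.82   -0.17   -0.10   -0.19]
  [ -0.02    0.94   -0.01   -0.15]
  [ -0.06   -0.16    0.84   -0.15]
  [ -0.01   -0.12   -0.01    0.93]
Leontief inverse L = M⁻¹:
  [  1.2420    0.2926    0.1552    0.3260]
  [  0.0304    1.0963    0.0189    0.1861]
  [  0.0978    0.2560    1.2082    0.2561]
  [  0.0183    0.1474    0.0171    1.1055]
Total output x = L · d:
  x_0 = 1.2420·48 + 0.2926·100 + 0.1552·16 + 0.3260·88 = 120.0493
  x_1 = 0.0304·48 + 1.0963·100 + 0.0189·16 + 0.1861·88 = 127.7650
  x_2 = 0.0978·48 + 0.2560·100 + 1.2082·16 + 0.2561·88 = 72.1688
  x_3 = 0.0183·48 + 0.1474·100 + 0.0171·16 + 1.1055·88 = 113.1763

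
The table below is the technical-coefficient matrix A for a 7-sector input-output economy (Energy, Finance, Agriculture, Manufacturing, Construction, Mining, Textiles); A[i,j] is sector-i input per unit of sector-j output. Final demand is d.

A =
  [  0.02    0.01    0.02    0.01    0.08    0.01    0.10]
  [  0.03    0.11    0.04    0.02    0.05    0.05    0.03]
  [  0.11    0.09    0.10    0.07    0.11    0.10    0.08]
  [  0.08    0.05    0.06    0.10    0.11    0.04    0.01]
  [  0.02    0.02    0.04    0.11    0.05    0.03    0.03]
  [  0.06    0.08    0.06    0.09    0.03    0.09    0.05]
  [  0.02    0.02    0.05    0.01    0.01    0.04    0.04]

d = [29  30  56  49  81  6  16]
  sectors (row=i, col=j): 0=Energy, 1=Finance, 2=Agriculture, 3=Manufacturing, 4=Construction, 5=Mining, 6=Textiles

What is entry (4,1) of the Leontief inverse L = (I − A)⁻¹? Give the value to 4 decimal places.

L[4,1] = 0.0460

Form M = I − A:
  [  0.98   -0.01   -0.02   -0.01   -0.08   -0.01   -0.10]
  [ -0.03    0.89   -0.04   -0.02   -0.05   -0.05   -0.03]
  [ -0.11   -0.09    0.90   -0.07   -0.11   -0.10   -0.08]
  [ -0.08   -0.05   -0.06    0.90   -0.11   -0.04   -0.01]
  [ -0.02   -0.02   -0.04   -0.11    0.95   -0.03   -0.03]
  [ -0.06   -0.08   -0.06   -0.09   -0.03    0.91   -0.05]
  [ -0.02   -0.02   -0.05   -0.01   -0.01   -0.04    0.96]
Leontief inverse L = M⁻¹:
  [  1.0341    0.0245    0.0388    0.0311    0.0985    0.0267    0.1165]
  [  0.0541    1.1438    0.0672    0.0496    0.0813    0.0781    0.0541]
  [  0.1609    0.1470    1.1556    0.1335    0.1768    0.1544    0.1326]
  [  0.1162    0.0871    0.0977    1.1496    0.1616    0.0746    0.0439]
  [  0.0474    0.0460    0.0675    0.1456    1.0860    0.0549    0.0503]
  [  0.0986    0.1241    0.1003    0.1352    0.0787    1.1301    0.0852]
  [  0.0369    0.0386    0.0683    0.0278    0.0292    0.0587    1.0567]
Total output x = L · d:
  x_0 = 1.0341·29 + 0.0245·30 + 0.0388·56 + 0.0311·49 + 0.0985·81 + 0.0267·6 + 0.1165·16 = 44.4213
  x_1 = 0.0541·29 + 1.1438·30 + 0.0672·56 + 0.0496·49 + 0.0813·81 + 0.0781·6 + 0.0541·16 = 49.9978
  x_2 = 0.1609·29 + 0.1470·30 + 1.1556·56 + 0.1335·49 + 0.1768·81 + 0.1544·6 + 0.1326·16 = 97.7002
  x_3 = 0.1162·29 + 0.0871·30 + 0.0977·56 + 1.1496·49 + 0.1616·81 + 0.0746·6 + 0.0439·16 = 82.0271
  x_4 = 0.0474·29 + 0.0460·30 + 0.0675·56 + 0.1456·49 + 1.0860·81 + 0.0549·6 + 0.0503·16 = 102.7693
  x_5 = 0.0986·29 + 0.1241·30 + 0.1003·56 + 0.1352·49 + 0.0787·81 + 1.1301·6 + 0.0852·16 = 33.3456
  x_6 = 0.0369·29 + 0.0386·30 + 0.0683·56 + 0.0278·49 + 0.0292·81 + 0.0587·6 + 1.0567·16 = 27.0366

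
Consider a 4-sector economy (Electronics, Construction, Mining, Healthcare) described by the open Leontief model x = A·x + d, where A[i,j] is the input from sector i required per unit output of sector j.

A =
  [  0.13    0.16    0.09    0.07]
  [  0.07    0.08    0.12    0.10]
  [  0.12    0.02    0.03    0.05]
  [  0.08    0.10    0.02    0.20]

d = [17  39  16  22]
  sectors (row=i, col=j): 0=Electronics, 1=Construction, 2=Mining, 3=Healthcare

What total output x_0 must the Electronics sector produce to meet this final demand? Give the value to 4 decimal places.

Form M = I − A:
  [  0.87   -0.16   -0.09   -0.07]
  [ -0.07    0.92   -0.12   -0.10]
  [ -0.12   -0.02    0.97   -0.05]
  [ -0.08   -0.10   -0.02    0.80]
Leontief inverse L = M⁻¹:
  [  1.2005    0.2273    0.1424    0.1424]
  [  0.1272    1.1301    0.1549    0.1621]
  [  0.1583    0.0600    1.0548    0.0873]
  [  0.1399    0.1655    0.0600    1.2867]
Total output x = L · d:
  x_0 = 1.2005·17 + 0.2273·39 + 0.1424·16 + 0.1424·22 = 34.6852
  x_1 = 0.1272·17 + 1.1301·39 + 0.1549·16 + 0.1621·22 = 52.2796
  x_2 = 0.1583·17 + 0.0600·39 + 1.0548·16 + 0.0873·22 = 23.8276
  x_3 = 0.1399·17 + 0.1655·39 + 0.0600·16 + 1.2867·22 = 38.0992

34.6852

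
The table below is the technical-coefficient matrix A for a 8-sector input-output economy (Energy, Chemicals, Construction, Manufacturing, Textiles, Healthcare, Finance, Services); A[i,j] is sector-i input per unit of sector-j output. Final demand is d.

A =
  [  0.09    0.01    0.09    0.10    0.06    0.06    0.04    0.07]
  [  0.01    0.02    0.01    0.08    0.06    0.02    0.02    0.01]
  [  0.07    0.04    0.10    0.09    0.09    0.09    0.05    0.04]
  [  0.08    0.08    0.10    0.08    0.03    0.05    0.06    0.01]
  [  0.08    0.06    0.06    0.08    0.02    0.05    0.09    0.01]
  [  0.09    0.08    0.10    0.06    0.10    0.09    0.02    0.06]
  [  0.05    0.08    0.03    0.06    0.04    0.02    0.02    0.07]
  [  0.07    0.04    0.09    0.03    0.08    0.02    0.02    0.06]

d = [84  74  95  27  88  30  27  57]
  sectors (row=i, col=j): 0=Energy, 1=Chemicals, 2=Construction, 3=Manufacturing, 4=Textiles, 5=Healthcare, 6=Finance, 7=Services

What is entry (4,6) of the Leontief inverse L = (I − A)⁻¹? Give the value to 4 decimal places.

L[4,6] = 0.1237

Form M = I − A:
  [  0.91   -0.01   -0.09   -0.10   -0.06   -0.06   -0.04   -0.07]
  [ -0.01    0.98   -0.01   -0.08   -0.06   -0.02   -0.02   -0.01]
  [ -0.07   -0.04    0.90   -0.09   -0.09   -0.09   -0.05   -0.04]
  [ -0.08   -0.08   -0.10    0.92   -0.03   -0.05   -0.06   -0.01]
  [ -0.08   -0.06   -0.06   -0.08    0.98   -0.05   -0.09   -0.01]
  [ -0.09   -0.08   -0.10   -0.06   -0.10    0.91   -0.02   -0.06]
  [ -0.05   -0.08   -0.03   -0.06   -0.04   -0.02    0.98   -0.07]
  [ -0.07   -0.04   -0.09   -0.03   -0.08   -0.02   -0.02    0.94]
Leontief inverse L = M⁻¹:
  [  1.1634    0.0614    0.1713    0.1757    0.1204    0.1156    0.0839    0.1114]
  [  0.0400    1.0444    0.0419    0.1125    0.0815    0.0418    0.0408    0.0236]
  [  0.1478    0.0972    1.1849    0.1729    0.1553    0.1511    0.0981    0.0829]
  [  0.1418    0.1256    0.1682    1.1515    0.0850    0.0999    0.0982    0.0459]
  [  0.1366    0.1031    0.1211    0.1442    1.0688    0.0936    0.1237    0.0445]
  [  0.1694    0.1357    0.1868    0.1463    0.1693    1.1527    0.0694    0.1041]
  [  0.0937    0.1115    0.0781    0.1092    0.0789    0.0518    1.0474    0.0948]
  [  0.1242    0.0764    0.1493    0.0889    0.1263    0.0616    0.0548    1.0905]
Total output x = L · d:
  x_0 = 1.1634·84 + 0.0614·74 + 0.1713·95 + 0.1757·27 + 0.1204·88 + 0.1156·30 + 0.0839·27 + 0.1114·57 = 145.9654
  x_1 = 0.0400·84 + 1.0444·74 + 0.0419·95 + 0.1125·27 + 0.0815·88 + 0.0418·30 + 0.0408·27 + 0.0236·57 = 98.5410
  x_2 = 0.1478·84 + 0.0972·74 + 1.1849·95 + 0.1729·27 + 0.1553·88 + 0.1511·30 + 0.0981·27 + 0.0829·57 = 162.4094
  x_3 = 0.1418·84 + 0.1256·74 + 0.1682·95 + 1.1515·27 + 0.0850·88 + 0.0999·30 + 0.0982·27 + 0.0459·57 = 84.0151
  x_4 = 0.1366·84 + 0.1031·74 + 0.1211·95 + 0.1442·27 + 1.0688·88 + 0.0936·30 + 0.1237·27 + 0.0445·57 = 137.2357
  x_5 = 0.1694·84 + 0.1357·74 + 0.1868·95 + 0.1463·27 + 0.1693·88 + 1.1527·30 + 0.0694·27 + 0.1041·57 = 103.2475
  x_6 = 0.0937·84 + 0.1115·74 + 0.0781·95 + 0.1092·27 + 0.0789·88 + 0.0518·30 + 1.0474·27 + 0.0948·57 = 68.6714
  x_7 = 0.1242·84 + 0.0764·74 + 0.1493·95 + 0.0889·27 + 0.1263·88 + 0.0616·30 + 0.0548·27 + 1.0905·57 = 109.2699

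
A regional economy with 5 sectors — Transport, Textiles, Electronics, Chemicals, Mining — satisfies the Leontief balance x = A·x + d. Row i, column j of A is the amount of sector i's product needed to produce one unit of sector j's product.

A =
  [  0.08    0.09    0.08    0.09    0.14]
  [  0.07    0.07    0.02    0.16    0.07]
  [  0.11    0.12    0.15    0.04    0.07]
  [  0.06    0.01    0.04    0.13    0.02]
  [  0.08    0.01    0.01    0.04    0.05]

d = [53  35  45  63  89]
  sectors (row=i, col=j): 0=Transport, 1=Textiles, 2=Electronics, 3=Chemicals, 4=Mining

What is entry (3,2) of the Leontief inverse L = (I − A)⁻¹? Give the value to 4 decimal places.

L[3,2] = 0.0648

Form M = I − A:
  [  0.92   -0.09   -0.08   -0.09   -0.14]
  [ -0.07    0.93   -0.02   -0.16   -0.07]
  [ -0.11   -0.12    0.85   -0.04   -0.07]
  [ -0.06   -0.01   -0.04    0.87   -0.02]
  [ -0.08   -0.01   -0.01   -0.04    0.95]
Leontief inverse L = M⁻¹:
  [  1.1377    0.1293    0.1197    0.1557    0.1893]
  [  0.1127    1.0959    0.0480    0.2203    0.1055]
  [  0.1758    0.1750    1.2039    0.1117    0.1299]
  [  0.0902    0.0301    0.0648    1.1693    0.0449]
  [  0.1026    0.0255    0.0260    0.0658    1.0729]
Total output x = L · d:
  x_0 = 1.1377·53 + 0.1293·35 + 0.1197·45 + 0.1557·63 + 0.1893·89 = 96.8610
  x_1 = 0.1127·53 + 1.0959·35 + 0.0480·45 + 0.2203·63 + 0.1055·89 = 69.7536
  x_2 = 0.1758·53 + 0.1750·35 + 1.2039·45 + 0.1117·63 + 0.1299·89 = 88.2137
  x_3 = 0.0902·53 + 0.0301·35 + 0.0648·45 + 1.1693·63 + 0.0449·89 = 86.4145
  x_4 = 0.1026·53 + 0.0255·35 + 0.0260·45 + 0.0658·63 + 1.0729·89 = 107.1422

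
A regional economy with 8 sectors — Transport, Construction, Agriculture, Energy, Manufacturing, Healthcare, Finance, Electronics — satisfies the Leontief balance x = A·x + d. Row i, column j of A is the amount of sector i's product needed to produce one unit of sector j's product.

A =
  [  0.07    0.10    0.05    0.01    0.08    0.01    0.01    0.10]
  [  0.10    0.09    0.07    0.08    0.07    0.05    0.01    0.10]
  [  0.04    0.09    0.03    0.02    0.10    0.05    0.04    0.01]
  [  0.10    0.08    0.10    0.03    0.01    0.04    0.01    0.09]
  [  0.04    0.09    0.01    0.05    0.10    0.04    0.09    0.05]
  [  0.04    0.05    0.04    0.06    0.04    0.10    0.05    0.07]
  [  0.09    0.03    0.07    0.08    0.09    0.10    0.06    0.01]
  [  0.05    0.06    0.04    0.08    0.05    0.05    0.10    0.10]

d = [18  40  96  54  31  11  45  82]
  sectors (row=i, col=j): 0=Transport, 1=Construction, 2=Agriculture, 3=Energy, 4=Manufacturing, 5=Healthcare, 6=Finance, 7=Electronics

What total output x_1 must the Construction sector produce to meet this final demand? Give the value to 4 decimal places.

92.5469

Form M = I − A:
  [  0.93   -0.10   -0.05   -0.01   -0.08   -0.01   -0.01   -0.10]
  [ -0.10    0.91   -0.07   -0.08   -0.07   -0.05   -0.01   -0.10]
  [ -0.04   -0.09    0.97   -0.02   -0.10   -0.05   -0.04   -0.01]
  [ -0.10   -0.08   -0.10    0.97   -0.01   -0.04   -0.01   -0.09]
  [ -0.04   -0.09   -0.01   -0.05    0.90   -0.04   -0.09   -0.05]
  [ -0.04   -0.05   -0.04   -0.06   -0.04    0.90   -0.05   -0.07]
  [ -0.09   -0.03   -0.07   -0.08   -0.09   -0.10    0.94   -0.01]
  [ -0.05   -0.06   -0.04   -0.08   -0.05   -0.05   -0.10    0.90]
Leontief inverse L = M⁻¹:
  [  1.1248    0.1663    0.0896    0.0551    0.1399    0.0501    0.0514    0.1622]
  [  0.1724    1.1758    0.1252    0.1349    0.1428    0.1032    0.0596    0.1813]
  [  0.0889    0.1468    1.0654    0.0595    0.1531    0.0894    0.0743    0.0603]
  [  0.1571    0.1491    0.1435    1.0732    0.0705    0.0827    0.0483    0.1538]
  [  0.1034    0.1579    0.0573    0.1013    1.1638    0.0906    0.1346    0.1130]
  [  0.0965    0.1125    0.0844    0.1063    0.0953    1.1495    0.0911    0.1305]
  [  0.1546    0.1056    0.1196    0.1278    0.1582    0.1539    1.1045    0.0760]
  [  0.1202    0.1342    0.0946    0.1358    0.1179    0.1070    0.1497    1.1705]
Total output x = L · d:
  x_0 = 1.1248·18 + 0.1663·40 + 0.0896·96 + 0.0551·54 + 0.1399·31 + 0.0501·11 + 0.0514·45 + 0.1622·82 = 58.9720
  x_1 = 0.1724·18 + 1.1758·40 + 0.1252·96 + 0.1349·54 + 0.1428·31 + 0.1032·11 + 0.0596·45 + 0.1813·82 = 92.5469
  x_2 = 0.0889·18 + 0.1468·40 + 1.0654·96 + 0.0595·54 + 0.1531·31 + 0.0894·11 + 0.0743·45 + 0.0603·82 = 126.9749
  x_3 = 0.1571·18 + 0.1491·40 + 0.1435·96 + 1.0732·54 + 0.0705·31 + 0.0827·11 + 0.0483·45 + 0.1538·82 = 98.3987
  x_4 = 0.1034·18 + 0.1579·40 + 0.0573·96 + 0.1013·54 + 1.1638·31 + 0.0906·11 + 0.1346·45 + 0.1130·82 = 71.5384
  x_5 = 0.0965·18 + 0.1125·40 + 0.0844·96 + 0.1063·54 + 0.0953·31 + 1.1495·11 + 0.0911·45 + 0.1305·82 = 50.4793
  x_6 = 0.1546·18 + 0.1056·40 + 0.1196·96 + 0.1278·54 + 0.1582·31 + 0.1539·11 + 1.1045·45 + 0.0760·82 = 87.9206
  x_7 = 0.1202·18 + 0.1342·40 + 0.0946·96 + 0.1358·54 + 0.1179·31 + 0.1070·11 + 0.1497·45 + 1.1705·82 = 131.4947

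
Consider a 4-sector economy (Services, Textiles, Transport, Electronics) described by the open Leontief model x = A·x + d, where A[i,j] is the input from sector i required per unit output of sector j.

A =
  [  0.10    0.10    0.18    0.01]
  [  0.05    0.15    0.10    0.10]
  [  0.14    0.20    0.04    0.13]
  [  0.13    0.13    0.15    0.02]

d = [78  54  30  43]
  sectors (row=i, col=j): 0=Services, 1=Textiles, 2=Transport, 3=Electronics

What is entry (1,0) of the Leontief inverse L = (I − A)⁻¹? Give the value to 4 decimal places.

L[1,0] = 0.1194

Form M = I − A:
  [  0.90   -0.10   -0.18   -0.01]
  [ -0.05    0.85   -0.10   -0.10]
  [ -0.14   -0.20    0.96   -0.13]
  [ -0.13   -0.13   -0.15    0.98]
Leontief inverse L = M⁻¹:
  [  1.1714    0.2072    0.2516    0.0665]
  [  0.1194    1.2555    0.1770    0.1528]
  [  0.2235    0.3248    1.1467    0.1875]
  [  0.2054    0.2437    0.2324    1.0782]
Total output x = L · d:
  x_0 = 1.1714·78 + 0.2072·54 + 0.2516·30 + 0.0665·43 = 112.9592
  x_1 = 0.1194·78 + 1.2555·54 + 0.1770·30 + 0.1528·43 = 88.9926
  x_2 = 0.2235·78 + 0.3248·54 + 1.1467·30 + 0.1875·43 = 77.4379
  x_3 = 0.2054·78 + 0.2437·54 + 0.2324·30 + 1.0782·43 = 82.5198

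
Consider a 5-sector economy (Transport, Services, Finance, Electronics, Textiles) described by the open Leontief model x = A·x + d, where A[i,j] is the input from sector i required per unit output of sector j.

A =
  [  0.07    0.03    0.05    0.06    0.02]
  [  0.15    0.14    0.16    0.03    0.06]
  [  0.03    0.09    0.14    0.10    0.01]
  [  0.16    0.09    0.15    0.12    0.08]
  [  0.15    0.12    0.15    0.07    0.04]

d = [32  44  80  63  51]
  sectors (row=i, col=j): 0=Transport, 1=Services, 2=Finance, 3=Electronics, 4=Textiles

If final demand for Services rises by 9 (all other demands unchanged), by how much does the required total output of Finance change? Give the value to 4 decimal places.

Form M = I − A:
  [  0.93   -0.03   -0.05   -0.06   -0.02]
  [ -0.15    0.86   -0.16   -0.03   -0.06]
  [ -0.03   -0.09    0.86   -0.10   -0.01]
  [ -0.16   -0.09   -0.15    0.88   -0.08]
  [ -0.15   -0.12   -0.15   -0.07    0.96]
Leontief inverse L = M⁻¹:
  [  1.1103    0.0637    0.0987    0.0919    0.0358]
  [  0.2375    1.2227    0.2742    0.0964    0.0923]
  [  0.0971    0.1536    1.2305    0.1547    0.0373]
  [  0.2643    0.1810    0.2796    1.2019    0.1199]
  [  0.2376    0.2000    0.2623    0.1382    1.0734]
Total output x = L · d:
  x_0 = 1.1103·32 + 0.0637·44 + 0.0987·80 + 0.0919·63 + 0.0358·51 = 53.8438
  x_1 = 0.2375·32 + 1.2227·44 + 0.2742·80 + 0.0964·63 + 0.0923·51 = 94.1131
  x_2 = 0.0971·32 + 0.1536·44 + 1.2305·80 + 0.1547·63 + 0.0373·51 = 119.9486
  x_3 = 0.2643·32 + 0.1810·44 + 0.2796·80 + 1.2019·63 + 0.1199·51 = 120.6189
  x_4 = 0.2376·32 + 0.2000·44 + 0.2623·80 + 0.1382·63 + 1.0734·51 = 100.8393
Δx_2 = L[2,1] · Δd_1 = 0.1536 · 9 = 1.3820

1.3820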